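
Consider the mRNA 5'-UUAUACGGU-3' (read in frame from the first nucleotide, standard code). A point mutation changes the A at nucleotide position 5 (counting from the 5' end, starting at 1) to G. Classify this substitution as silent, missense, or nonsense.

Position 5 falls in codon 2: UAC → Tyr.
After the substitution the codon is UGC → Cys.
Tyr ≠ Cys, so this is a missense mutation.

missense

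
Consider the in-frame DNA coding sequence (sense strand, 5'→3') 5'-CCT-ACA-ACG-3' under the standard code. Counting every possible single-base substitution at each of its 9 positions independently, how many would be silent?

Codon 1 (CCT, Pro): 3 synonymous substitutions.
Codon 2 (ACA, Thr): 3 synonymous substitutions.
Codon 3 (ACG, Thr): 3 synonymous substitutions.
Total: 3 + 3 + 3 = 9.

9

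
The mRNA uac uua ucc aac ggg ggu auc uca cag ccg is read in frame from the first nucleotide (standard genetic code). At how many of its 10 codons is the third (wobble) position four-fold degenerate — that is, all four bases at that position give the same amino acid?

Codon 1 UAC (Tyr): third position 2-fold.
Codon 2 UUA (Leu): third position 2-fold.
Codon 3 UCC (Ser): third position 4-fold.
Codon 4 AAC (Asn): third position 2-fold.
Codon 5 GGG (Gly): third position 4-fold.
Codon 6 GGU (Gly): third position 4-fold.
Codon 7 AUC (Ile): third position 3-fold.
Codon 8 UCA (Ser): third position 4-fold.
Codon 9 CAG (Gln): third position 2-fold.
Codon 10 CCG (Pro): third position 4-fold.
Four-fold degenerate third positions: 5.

5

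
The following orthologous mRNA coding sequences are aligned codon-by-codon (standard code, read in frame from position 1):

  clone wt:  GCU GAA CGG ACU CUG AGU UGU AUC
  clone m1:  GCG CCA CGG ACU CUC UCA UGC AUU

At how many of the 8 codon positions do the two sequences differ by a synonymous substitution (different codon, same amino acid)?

5

Codon 1: GCU Ala / GCG Ala — synonymous.
Codon 2: GAA Glu / CCA Pro — nonsynonymous.
Codon 3: CGG Arg / CGG Arg — identical.
Codon 4: ACU Thr / ACU Thr — identical.
Codon 5: CUG Leu / CUC Leu — synonymous.
Codon 6: AGU Ser / UCA Ser — synonymous.
Codon 7: UGU Cys / UGC Cys — synonymous.
Codon 8: AUC Ile / AUU Ile — synonymous.
Synonymous differences: 5.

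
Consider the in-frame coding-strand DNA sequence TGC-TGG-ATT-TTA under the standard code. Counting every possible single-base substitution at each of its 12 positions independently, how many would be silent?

Codon 1 (TGC, Cys): 1 synonymous substitution.
Codon 2 (TGG, Trp): 0 synonymous substitutions.
Codon 3 (ATT, Ile): 2 synonymous substitutions.
Codon 4 (TTA, Leu): 2 synonymous substitutions.
Total: 1 + 0 + 2 + 2 = 5.

5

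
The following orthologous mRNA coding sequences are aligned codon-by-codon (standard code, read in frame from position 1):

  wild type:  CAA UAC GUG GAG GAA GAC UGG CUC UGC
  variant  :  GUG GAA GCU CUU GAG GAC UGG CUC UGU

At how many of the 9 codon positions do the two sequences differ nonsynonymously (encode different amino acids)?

Codon 1: CAA Gln / GUG Val — nonsynonymous.
Codon 2: UAC Tyr / GAA Glu — nonsynonymous.
Codon 3: GUG Val / GCU Ala — nonsynonymous.
Codon 4: GAG Glu / CUU Leu — nonsynonymous.
Codon 5: GAA Glu / GAG Glu — synonymous.
Codon 6: GAC Asp / GAC Asp — identical.
Codon 7: UGG Trp / UGG Trp — identical.
Codon 8: CUC Leu / CUC Leu — identical.
Codon 9: UGC Cys / UGU Cys — synonymous.
Nonsynonymous differences: 4.

4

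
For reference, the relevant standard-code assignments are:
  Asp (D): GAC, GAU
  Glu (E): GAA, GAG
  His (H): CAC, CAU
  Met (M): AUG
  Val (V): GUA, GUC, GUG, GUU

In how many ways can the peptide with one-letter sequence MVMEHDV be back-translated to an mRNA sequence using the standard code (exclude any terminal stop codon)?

128

Met: 1 codon.
Val: 4 codons.
Met: 1 codon.
Glu: 2 codons.
His: 2 codons.
Asp: 2 codons.
Val: 4 codons.
1 × 4 × 1 × 2 × 2 × 2 × 4 = 128.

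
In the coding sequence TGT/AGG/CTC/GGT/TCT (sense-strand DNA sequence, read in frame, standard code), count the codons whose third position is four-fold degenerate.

Codon 1 TGT (Cys): third position 2-fold.
Codon 2 AGG (Arg): third position 2-fold.
Codon 3 CTC (Leu): third position 4-fold.
Codon 4 GGT (Gly): third position 4-fold.
Codon 5 TCT (Ser): third position 4-fold.
Four-fold degenerate third positions: 3.

3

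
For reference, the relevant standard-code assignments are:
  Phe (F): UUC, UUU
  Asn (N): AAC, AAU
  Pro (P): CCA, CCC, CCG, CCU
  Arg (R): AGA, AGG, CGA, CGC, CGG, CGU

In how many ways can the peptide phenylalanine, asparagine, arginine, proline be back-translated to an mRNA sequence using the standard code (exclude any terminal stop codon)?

Phe: 2 codons.
Asn: 2 codons.
Arg: 6 codons.
Pro: 4 codons.
2 × 2 × 6 × 4 = 96.

96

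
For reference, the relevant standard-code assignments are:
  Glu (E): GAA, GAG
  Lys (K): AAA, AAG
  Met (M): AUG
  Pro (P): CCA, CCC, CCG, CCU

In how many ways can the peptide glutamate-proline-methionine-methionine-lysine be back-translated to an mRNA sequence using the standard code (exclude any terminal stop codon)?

16

Glu: 2 codons.
Pro: 4 codons.
Met: 1 codon.
Met: 1 codon.
Lys: 2 codons.
2 × 4 × 1 × 1 × 2 = 16.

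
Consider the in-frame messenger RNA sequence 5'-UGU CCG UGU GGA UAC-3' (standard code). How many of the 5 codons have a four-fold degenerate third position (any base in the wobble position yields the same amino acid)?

Codon 1 UGU (Cys): third position 2-fold.
Codon 2 CCG (Pro): third position 4-fold.
Codon 3 UGU (Cys): third position 2-fold.
Codon 4 GGA (Gly): third position 4-fold.
Codon 5 UAC (Tyr): third position 2-fold.
Four-fold degenerate third positions: 2.

2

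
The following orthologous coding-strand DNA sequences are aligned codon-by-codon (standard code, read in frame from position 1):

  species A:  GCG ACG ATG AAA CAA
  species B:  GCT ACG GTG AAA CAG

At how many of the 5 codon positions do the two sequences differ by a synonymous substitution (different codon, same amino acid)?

2

Codon 1: GCG Ala / GCT Ala — synonymous.
Codon 2: ACG Thr / ACG Thr — identical.
Codon 3: ATG Met / GTG Val — nonsynonymous.
Codon 4: AAA Lys / AAA Lys — identical.
Codon 5: CAA Gln / CAG Gln — synonymous.
Synonymous differences: 2.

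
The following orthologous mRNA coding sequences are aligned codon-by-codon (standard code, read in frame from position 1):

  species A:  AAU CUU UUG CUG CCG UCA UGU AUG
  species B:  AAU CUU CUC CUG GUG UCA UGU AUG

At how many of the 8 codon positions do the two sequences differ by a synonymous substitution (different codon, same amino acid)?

Codon 1: AAU Asn / AAU Asn — identical.
Codon 2: CUU Leu / CUU Leu — identical.
Codon 3: UUG Leu / CUC Leu — synonymous.
Codon 4: CUG Leu / CUG Leu — identical.
Codon 5: CCG Pro / GUG Val — nonsynonymous.
Codon 6: UCA Ser / UCA Ser — identical.
Codon 7: UGU Cys / UGU Cys — identical.
Codon 8: AUG Met / AUG Met — identical.
Synonymous differences: 1.

1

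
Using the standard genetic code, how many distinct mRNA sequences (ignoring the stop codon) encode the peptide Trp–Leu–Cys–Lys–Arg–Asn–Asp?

Trp: 1 codon.
Leu: 6 codons.
Cys: 2 codons.
Lys: 2 codons.
Arg: 6 codons.
Asn: 2 codons.
Asp: 2 codons.
1 × 6 × 2 × 2 × 6 × 2 × 2 = 576.

576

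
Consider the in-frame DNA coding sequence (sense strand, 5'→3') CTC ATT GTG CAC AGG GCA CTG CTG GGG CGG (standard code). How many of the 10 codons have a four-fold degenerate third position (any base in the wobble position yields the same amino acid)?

Codon 1 CTC (Leu): third position 4-fold.
Codon 2 ATT (Ile): third position 3-fold.
Codon 3 GTG (Val): third position 4-fold.
Codon 4 CAC (His): third position 2-fold.
Codon 5 AGG (Arg): third position 2-fold.
Codon 6 GCA (Ala): third position 4-fold.
Codon 7 CTG (Leu): third position 4-fold.
Codon 8 CTG (Leu): third position 4-fold.
Codon 9 GGG (Gly): third position 4-fold.
Codon 10 CGG (Arg): third position 4-fold.
Four-fold degenerate third positions: 7.

7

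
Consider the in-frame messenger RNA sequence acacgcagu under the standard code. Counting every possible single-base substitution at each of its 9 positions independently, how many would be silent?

Codon 1 (ACA, Thr): 3 synonymous substitutions.
Codon 2 (CGC, Arg): 3 synonymous substitutions.
Codon 3 (AGU, Ser): 1 synonymous substitution.
Total: 3 + 3 + 1 = 7.

7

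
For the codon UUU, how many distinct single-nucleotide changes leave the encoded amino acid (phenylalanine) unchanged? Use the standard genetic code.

Position 1: none → 0 synonymous.
Position 2: none → 0 synonymous.
Position 3: UUC → 1 synonymous.
Total: 0 + 0 + 1 = 1.

1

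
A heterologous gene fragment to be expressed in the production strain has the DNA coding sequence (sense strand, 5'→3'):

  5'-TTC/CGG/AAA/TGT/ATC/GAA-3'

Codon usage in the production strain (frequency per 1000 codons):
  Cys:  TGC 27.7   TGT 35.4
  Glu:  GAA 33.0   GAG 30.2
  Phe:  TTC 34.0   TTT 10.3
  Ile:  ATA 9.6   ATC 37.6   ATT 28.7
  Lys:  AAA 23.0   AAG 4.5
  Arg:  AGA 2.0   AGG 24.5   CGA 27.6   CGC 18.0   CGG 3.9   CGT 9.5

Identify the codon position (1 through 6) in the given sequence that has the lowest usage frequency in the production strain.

Codon 1 TTC (Phe): 34.0 per 1000.
Codon 2 CGG (Arg): 3.9 per 1000.
Codon 3 AAA (Lys): 23.0 per 1000.
Codon 4 TGT (Cys): 35.4 per 1000.
Codon 5 ATC (Ile): 37.6 per 1000.
Codon 6 GAA (Glu): 33.0 per 1000.
Lowest frequency is 3.9 at codon 2.

2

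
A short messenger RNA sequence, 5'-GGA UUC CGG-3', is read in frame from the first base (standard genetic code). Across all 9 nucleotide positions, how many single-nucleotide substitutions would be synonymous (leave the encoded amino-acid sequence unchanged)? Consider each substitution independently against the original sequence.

Codon 1 (GGA, Gly): 3 synonymous substitutions.
Codon 2 (UUC, Phe): 1 synonymous substitution.
Codon 3 (CGG, Arg): 4 synonymous substitutions.
Total: 3 + 1 + 4 = 8.

8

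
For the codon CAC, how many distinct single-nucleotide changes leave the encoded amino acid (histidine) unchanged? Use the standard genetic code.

1

Position 1: none → 0 synonymous.
Position 2: none → 0 synonymous.
Position 3: CAU → 1 synonymous.
Total: 0 + 0 + 1 = 1.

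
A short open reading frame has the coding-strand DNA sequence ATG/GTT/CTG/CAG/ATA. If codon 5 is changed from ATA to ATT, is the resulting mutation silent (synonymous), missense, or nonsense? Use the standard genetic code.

Position 15 falls in codon 5: ATA → Ile.
After the substitution the codon is ATT → Ile.
Both encode Ile, so the change is synonymous.

silent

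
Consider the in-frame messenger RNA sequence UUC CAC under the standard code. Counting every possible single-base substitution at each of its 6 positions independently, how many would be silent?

Codon 1 (UUC, Phe): 1 synonymous substitution.
Codon 2 (CAC, His): 1 synonymous substitution.
Total: 1 + 1 = 2.

2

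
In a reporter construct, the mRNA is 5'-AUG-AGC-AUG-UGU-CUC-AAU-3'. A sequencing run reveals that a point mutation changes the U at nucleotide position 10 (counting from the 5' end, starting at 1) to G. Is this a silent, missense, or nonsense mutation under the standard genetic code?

Position 10 falls in codon 4: UGU → Cys.
After the substitution the codon is GGU → Gly.
Cys ≠ Gly, so this is a missense mutation.

missense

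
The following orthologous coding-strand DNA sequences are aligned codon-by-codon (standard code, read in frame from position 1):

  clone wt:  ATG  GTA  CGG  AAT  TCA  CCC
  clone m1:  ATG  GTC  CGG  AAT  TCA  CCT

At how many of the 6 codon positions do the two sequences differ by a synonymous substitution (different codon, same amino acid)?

2

Codon 1: ATG Met / ATG Met — identical.
Codon 2: GTA Val / GTC Val — synonymous.
Codon 3: CGG Arg / CGG Arg — identical.
Codon 4: AAT Asn / AAT Asn — identical.
Codon 5: TCA Ser / TCA Ser — identical.
Codon 6: CCC Pro / CCT Pro — synonymous.
Synonymous differences: 2.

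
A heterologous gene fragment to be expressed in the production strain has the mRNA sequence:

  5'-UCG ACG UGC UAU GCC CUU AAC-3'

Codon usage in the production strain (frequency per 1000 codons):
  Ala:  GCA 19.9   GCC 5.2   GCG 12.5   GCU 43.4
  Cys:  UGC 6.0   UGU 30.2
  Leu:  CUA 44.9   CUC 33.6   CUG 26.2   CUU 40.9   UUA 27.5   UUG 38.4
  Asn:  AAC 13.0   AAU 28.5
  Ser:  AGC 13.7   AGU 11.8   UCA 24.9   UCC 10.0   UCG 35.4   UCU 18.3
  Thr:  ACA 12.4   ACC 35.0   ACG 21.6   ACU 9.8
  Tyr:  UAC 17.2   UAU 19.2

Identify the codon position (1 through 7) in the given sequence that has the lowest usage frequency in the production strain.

Codon 1 UCG (Ser): 35.4 per 1000.
Codon 2 ACG (Thr): 21.6 per 1000.
Codon 3 UGC (Cys): 6.0 per 1000.
Codon 4 UAU (Tyr): 19.2 per 1000.
Codon 5 GCC (Ala): 5.2 per 1000.
Codon 6 CUU (Leu): 40.9 per 1000.
Codon 7 AAC (Asn): 13.0 per 1000.
Lowest frequency is 5.2 at codon 5.

5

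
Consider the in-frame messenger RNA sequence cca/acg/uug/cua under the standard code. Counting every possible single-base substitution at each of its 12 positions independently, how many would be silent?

12

Codon 1 (CCA, Pro): 3 synonymous substitutions.
Codon 2 (ACG, Thr): 3 synonymous substitutions.
Codon 3 (UUG, Leu): 2 synonymous substitutions.
Codon 4 (CUA, Leu): 4 synonymous substitutions.
Total: 3 + 3 + 2 + 4 = 12.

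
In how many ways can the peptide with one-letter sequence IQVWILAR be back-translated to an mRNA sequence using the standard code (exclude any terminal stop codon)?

10368

Ile: 3 codons.
Gln: 2 codons.
Val: 4 codons.
Trp: 1 codon.
Ile: 3 codons.
Leu: 6 codons.
Ala: 4 codons.
Arg: 6 codons.
3 × 2 × 4 × 1 × 3 × 6 × 4 × 6 = 10368.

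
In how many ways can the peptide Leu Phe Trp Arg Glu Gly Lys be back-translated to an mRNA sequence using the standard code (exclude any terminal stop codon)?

Leu: 6 codons.
Phe: 2 codons.
Trp: 1 codon.
Arg: 6 codons.
Glu: 2 codons.
Gly: 4 codons.
Lys: 2 codons.
6 × 2 × 1 × 6 × 2 × 4 × 2 = 1152.

1152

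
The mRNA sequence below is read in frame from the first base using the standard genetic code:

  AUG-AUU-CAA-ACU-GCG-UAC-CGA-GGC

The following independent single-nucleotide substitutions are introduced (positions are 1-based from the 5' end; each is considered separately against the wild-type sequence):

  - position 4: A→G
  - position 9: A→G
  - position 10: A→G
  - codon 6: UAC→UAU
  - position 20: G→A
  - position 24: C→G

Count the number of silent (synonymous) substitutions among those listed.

Codon 2: AUU (Ile) → GUU (Val) — missense.
Codon 3: CAA (Gln) → CAG (Gln) — synonymous.
Codon 4: ACU (Thr) → GCU (Ala) — missense.
Codon 6: UAC (Tyr) → UAU (Tyr) — synonymous.
Codon 7: CGA (Arg) → CAA (Gln) — missense.
Codon 8: GGC (Gly) → GGG (Gly) — synonymous.
Synonymous: 3 of 6.

3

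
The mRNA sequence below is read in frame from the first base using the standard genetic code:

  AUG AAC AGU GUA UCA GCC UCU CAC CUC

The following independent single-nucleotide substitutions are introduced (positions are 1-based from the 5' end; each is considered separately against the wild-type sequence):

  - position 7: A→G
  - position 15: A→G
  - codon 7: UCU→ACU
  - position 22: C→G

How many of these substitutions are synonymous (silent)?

1

Codon 3: AGU (Ser) → GGU (Gly) — missense.
Codon 5: UCA (Ser) → UCG (Ser) — synonymous.
Codon 7: UCU (Ser) → ACU (Thr) — missense.
Codon 8: CAC (His) → GAC (Asp) — missense.
Synonymous: 1 of 4.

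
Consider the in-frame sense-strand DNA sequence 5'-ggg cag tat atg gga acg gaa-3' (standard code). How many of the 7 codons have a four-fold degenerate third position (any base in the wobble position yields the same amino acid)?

3

Codon 1 GGG (Gly): third position 4-fold.
Codon 2 CAG (Gln): third position 2-fold.
Codon 3 TAT (Tyr): third position 2-fold.
Codon 4 ATG (Met): third position 1-fold.
Codon 5 GGA (Gly): third position 4-fold.
Codon 6 ACG (Thr): third position 4-fold.
Codon 7 GAA (Glu): third position 2-fold.
Four-fold degenerate third positions: 3.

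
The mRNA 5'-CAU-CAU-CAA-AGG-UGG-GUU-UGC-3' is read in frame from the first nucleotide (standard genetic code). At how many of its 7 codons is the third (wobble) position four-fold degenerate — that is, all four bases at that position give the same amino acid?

Codon 1 CAU (His): third position 2-fold.
Codon 2 CAU (His): third position 2-fold.
Codon 3 CAA (Gln): third position 2-fold.
Codon 4 AGG (Arg): third position 2-fold.
Codon 5 UGG (Trp): third position 1-fold.
Codon 6 GUU (Val): third position 4-fold.
Codon 7 UGC (Cys): third position 2-fold.
Four-fold degenerate third positions: 1.

1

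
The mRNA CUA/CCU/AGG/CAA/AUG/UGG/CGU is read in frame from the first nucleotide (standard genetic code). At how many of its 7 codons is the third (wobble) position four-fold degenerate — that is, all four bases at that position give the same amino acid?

3

Codon 1 CUA (Leu): third position 4-fold.
Codon 2 CCU (Pro): third position 4-fold.
Codon 3 AGG (Arg): third position 2-fold.
Codon 4 CAA (Gln): third position 2-fold.
Codon 5 AUG (Met): third position 1-fold.
Codon 6 UGG (Trp): third position 1-fold.
Codon 7 CGU (Arg): third position 4-fold.
Four-fold degenerate third positions: 3.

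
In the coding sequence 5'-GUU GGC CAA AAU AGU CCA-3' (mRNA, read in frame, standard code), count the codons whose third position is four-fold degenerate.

Codon 1 GUU (Val): third position 4-fold.
Codon 2 GGC (Gly): third position 4-fold.
Codon 3 CAA (Gln): third position 2-fold.
Codon 4 AAU (Asn): third position 2-fold.
Codon 5 AGU (Ser): third position 2-fold.
Codon 6 CCA (Pro): third position 4-fold.
Four-fold degenerate third positions: 3.

3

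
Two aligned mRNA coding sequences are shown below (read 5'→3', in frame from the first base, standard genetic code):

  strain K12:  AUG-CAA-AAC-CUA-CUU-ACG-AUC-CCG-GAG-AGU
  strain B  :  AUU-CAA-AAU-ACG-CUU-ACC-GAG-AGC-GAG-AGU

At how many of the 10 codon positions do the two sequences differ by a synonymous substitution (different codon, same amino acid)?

2

Codon 1: AUG Met / AUU Ile — nonsynonymous.
Codon 2: CAA Gln / CAA Gln — identical.
Codon 3: AAC Asn / AAU Asn — synonymous.
Codon 4: CUA Leu / ACG Thr — nonsynonymous.
Codon 5: CUU Leu / CUU Leu — identical.
Codon 6: ACG Thr / ACC Thr — synonymous.
Codon 7: AUC Ile / GAG Glu — nonsynonymous.
Codon 8: CCG Pro / AGC Ser — nonsynonymous.
Codon 9: GAG Glu / GAG Glu — identical.
Codon 10: AGU Ser / AGU Ser — identical.
Synonymous differences: 2.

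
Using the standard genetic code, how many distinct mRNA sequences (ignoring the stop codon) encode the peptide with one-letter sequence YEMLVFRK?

Tyr: 2 codons.
Glu: 2 codons.
Met: 1 codon.
Leu: 6 codons.
Val: 4 codons.
Phe: 2 codons.
Arg: 6 codons.
Lys: 2 codons.
2 × 2 × 1 × 6 × 4 × 2 × 6 × 2 = 2304.

2304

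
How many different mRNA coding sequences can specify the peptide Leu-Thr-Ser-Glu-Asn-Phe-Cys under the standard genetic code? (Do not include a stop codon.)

Leu: 6 codons.
Thr: 4 codons.
Ser: 6 codons.
Glu: 2 codons.
Asn: 2 codons.
Phe: 2 codons.
Cys: 2 codons.
6 × 4 × 6 × 2 × 2 × 2 × 2 = 2304.

2304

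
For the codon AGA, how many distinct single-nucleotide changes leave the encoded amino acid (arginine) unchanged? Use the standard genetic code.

Position 1: CGA → 1 synonymous.
Position 2: none → 0 synonymous.
Position 3: AGG → 1 synonymous.
Total: 1 + 0 + 1 = 2.

2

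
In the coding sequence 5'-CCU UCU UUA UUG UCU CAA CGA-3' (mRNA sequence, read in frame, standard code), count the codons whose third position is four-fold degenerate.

Codon 1 CCU (Pro): third position 4-fold.
Codon 2 UCU (Ser): third position 4-fold.
Codon 3 UUA (Leu): third position 2-fold.
Codon 4 UUG (Leu): third position 2-fold.
Codon 5 UCU (Ser): third position 4-fold.
Codon 6 CAA (Gln): third position 2-fold.
Codon 7 CGA (Arg): third position 4-fold.
Four-fold degenerate third positions: 4.

4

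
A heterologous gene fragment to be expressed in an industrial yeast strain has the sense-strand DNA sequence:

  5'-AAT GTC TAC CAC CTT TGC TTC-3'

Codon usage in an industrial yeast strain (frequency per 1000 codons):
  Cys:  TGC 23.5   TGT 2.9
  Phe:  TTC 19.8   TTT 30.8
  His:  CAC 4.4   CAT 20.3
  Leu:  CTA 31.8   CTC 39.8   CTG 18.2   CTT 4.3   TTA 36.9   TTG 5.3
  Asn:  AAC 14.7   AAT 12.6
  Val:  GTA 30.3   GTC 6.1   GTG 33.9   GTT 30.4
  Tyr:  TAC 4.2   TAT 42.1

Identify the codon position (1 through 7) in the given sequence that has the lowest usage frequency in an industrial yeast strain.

Codon 1 AAT (Asn): 12.6 per 1000.
Codon 2 GTC (Val): 6.1 per 1000.
Codon 3 TAC (Tyr): 4.2 per 1000.
Codon 4 CAC (His): 4.4 per 1000.
Codon 5 CTT (Leu): 4.3 per 1000.
Codon 6 TGC (Cys): 23.5 per 1000.
Codon 7 TTC (Phe): 19.8 per 1000.
Lowest frequency is 4.2 at codon 3.

3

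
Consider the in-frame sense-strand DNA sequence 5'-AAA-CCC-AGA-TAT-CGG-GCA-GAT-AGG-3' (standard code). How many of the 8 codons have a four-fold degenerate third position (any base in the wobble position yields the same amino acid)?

Codon 1 AAA (Lys): third position 2-fold.
Codon 2 CCC (Pro): third position 4-fold.
Codon 3 AGA (Arg): third position 2-fold.
Codon 4 TAT (Tyr): third position 2-fold.
Codon 5 CGG (Arg): third position 4-fold.
Codon 6 GCA (Ala): third position 4-fold.
Codon 7 GAT (Asp): third position 2-fold.
Codon 8 AGG (Arg): third position 2-fold.
Four-fold degenerate third positions: 3.

3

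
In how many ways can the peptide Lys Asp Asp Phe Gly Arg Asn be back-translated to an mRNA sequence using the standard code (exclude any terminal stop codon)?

768

Lys: 2 codons.
Asp: 2 codons.
Asp: 2 codons.
Phe: 2 codons.
Gly: 4 codons.
Arg: 6 codons.
Asn: 2 codons.
2 × 2 × 2 × 2 × 4 × 6 × 2 = 768.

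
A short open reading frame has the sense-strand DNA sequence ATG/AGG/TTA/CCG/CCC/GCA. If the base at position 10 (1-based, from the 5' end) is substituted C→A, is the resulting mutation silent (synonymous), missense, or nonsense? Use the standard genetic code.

missense

Position 10 falls in codon 4: CCG → Pro.
After the substitution the codon is ACG → Thr.
Pro ≠ Thr, so this is a missense mutation.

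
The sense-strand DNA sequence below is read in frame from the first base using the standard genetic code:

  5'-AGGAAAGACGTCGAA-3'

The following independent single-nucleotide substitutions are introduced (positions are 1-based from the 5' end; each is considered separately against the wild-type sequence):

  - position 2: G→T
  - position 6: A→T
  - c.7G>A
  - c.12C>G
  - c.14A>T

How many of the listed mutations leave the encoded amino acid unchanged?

1

Codon 1: AGG (Arg) → ATG (Met) — missense.
Codon 2: AAA (Lys) → AAT (Asn) — missense.
Codon 3: GAC (Asp) → AAC (Asn) — missense.
Codon 4: GTC (Val) → GTG (Val) — synonymous.
Codon 5: GAA (Glu) → GTA (Val) — missense.
Synonymous: 1 of 5.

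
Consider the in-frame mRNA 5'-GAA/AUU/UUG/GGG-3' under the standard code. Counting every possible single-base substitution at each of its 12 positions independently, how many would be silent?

Codon 1 (GAA, Glu): 1 synonymous substitution.
Codon 2 (AUU, Ile): 2 synonymous substitutions.
Codon 3 (UUG, Leu): 2 synonymous substitutions.
Codon 4 (GGG, Gly): 3 synonymous substitutions.
Total: 1 + 2 + 2 + 3 = 8.

8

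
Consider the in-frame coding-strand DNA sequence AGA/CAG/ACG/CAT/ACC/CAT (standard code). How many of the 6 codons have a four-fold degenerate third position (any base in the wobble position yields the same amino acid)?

2

Codon 1 AGA (Arg): third position 2-fold.
Codon 2 CAG (Gln): third position 2-fold.
Codon 3 ACG (Thr): third position 4-fold.
Codon 4 CAT (His): third position 2-fold.
Codon 5 ACC (Thr): third position 4-fold.
Codon 6 CAT (His): third position 2-fold.
Four-fold degenerate third positions: 2.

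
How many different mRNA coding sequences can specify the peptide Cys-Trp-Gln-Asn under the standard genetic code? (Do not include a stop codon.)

Cys: 2 codons.
Trp: 1 codon.
Gln: 2 codons.
Asn: 2 codons.
2 × 1 × 2 × 2 = 8.

8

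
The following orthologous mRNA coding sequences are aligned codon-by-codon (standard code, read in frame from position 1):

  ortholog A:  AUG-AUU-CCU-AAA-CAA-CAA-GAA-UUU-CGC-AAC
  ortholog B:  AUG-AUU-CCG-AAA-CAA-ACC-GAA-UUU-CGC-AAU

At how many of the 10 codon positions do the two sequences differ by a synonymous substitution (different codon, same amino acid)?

2

Codon 1: AUG Met / AUG Met — identical.
Codon 2: AUU Ile / AUU Ile — identical.
Codon 3: CCU Pro / CCG Pro — synonymous.
Codon 4: AAA Lys / AAA Lys — identical.
Codon 5: CAA Gln / CAA Gln — identical.
Codon 6: CAA Gln / ACC Thr — nonsynonymous.
Codon 7: GAA Glu / GAA Glu — identical.
Codon 8: UUU Phe / UUU Phe — identical.
Codon 9: CGC Arg / CGC Arg — identical.
Codon 10: AAC Asn / AAU Asn — synonymous.
Synonymous differences: 2.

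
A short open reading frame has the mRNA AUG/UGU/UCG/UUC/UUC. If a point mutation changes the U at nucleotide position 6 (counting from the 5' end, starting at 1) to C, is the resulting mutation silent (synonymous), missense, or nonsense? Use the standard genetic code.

Position 6 falls in codon 2: UGU → Cys.
After the substitution the codon is UGC → Cys.
Both encode Cys, so the change is synonymous.

silent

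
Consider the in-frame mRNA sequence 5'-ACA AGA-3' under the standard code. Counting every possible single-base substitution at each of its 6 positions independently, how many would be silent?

5

Codon 1 (ACA, Thr): 3 synonymous substitutions.
Codon 2 (AGA, Arg): 2 synonymous substitutions.
Total: 3 + 2 = 5.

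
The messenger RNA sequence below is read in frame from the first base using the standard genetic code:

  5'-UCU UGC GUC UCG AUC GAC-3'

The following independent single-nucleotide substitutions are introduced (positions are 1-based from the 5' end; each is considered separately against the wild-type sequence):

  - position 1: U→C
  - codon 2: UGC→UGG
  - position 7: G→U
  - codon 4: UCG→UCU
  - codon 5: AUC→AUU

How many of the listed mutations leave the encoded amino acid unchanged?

2

Codon 1: UCU (Ser) → CCU (Pro) — missense.
Codon 2: UGC (Cys) → UGG (Trp) — missense.
Codon 3: GUC (Val) → UUC (Phe) — missense.
Codon 4: UCG (Ser) → UCU (Ser) — synonymous.
Codon 5: AUC (Ile) → AUU (Ile) — synonymous.
Synonymous: 2 of 5.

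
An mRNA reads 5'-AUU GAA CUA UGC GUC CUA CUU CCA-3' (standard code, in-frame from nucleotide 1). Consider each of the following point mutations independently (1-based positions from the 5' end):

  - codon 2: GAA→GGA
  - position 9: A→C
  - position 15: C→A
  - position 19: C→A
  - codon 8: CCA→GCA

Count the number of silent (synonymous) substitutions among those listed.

2

Codon 2: GAA (Glu) → GGA (Gly) — missense.
Codon 3: CUA (Leu) → CUC (Leu) — synonymous.
Codon 5: GUC (Val) → GUA (Val) — synonymous.
Codon 7: CUU (Leu) → AUU (Ile) — missense.
Codon 8: CCA (Pro) → GCA (Ala) — missense.
Synonymous: 2 of 5.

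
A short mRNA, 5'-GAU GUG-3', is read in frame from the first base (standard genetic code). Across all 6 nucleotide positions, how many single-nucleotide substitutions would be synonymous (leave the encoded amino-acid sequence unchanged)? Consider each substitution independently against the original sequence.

Codon 1 (GAU, Asp): 1 synonymous substitution.
Codon 2 (GUG, Val): 3 synonymous substitutions.
Total: 1 + 3 = 4.

4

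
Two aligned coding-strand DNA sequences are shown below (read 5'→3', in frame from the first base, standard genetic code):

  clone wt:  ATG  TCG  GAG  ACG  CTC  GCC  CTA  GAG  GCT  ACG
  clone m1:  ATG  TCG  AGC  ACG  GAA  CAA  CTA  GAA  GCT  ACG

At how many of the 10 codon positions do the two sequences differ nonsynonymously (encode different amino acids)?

Codon 1: ATG Met / ATG Met — identical.
Codon 2: TCG Ser / TCG Ser — identical.
Codon 3: GAG Glu / AGC Ser — nonsynonymous.
Codon 4: ACG Thr / ACG Thr — identical.
Codon 5: CTC Leu / GAA Glu — nonsynonymous.
Codon 6: GCC Ala / CAA Gln — nonsynonymous.
Codon 7: CTA Leu / CTA Leu — identical.
Codon 8: GAG Glu / GAA Glu — synonymous.
Codon 9: GCT Ala / GCT Ala — identical.
Codon 10: ACG Thr / ACG Thr — identical.
Nonsynonymous differences: 3.

3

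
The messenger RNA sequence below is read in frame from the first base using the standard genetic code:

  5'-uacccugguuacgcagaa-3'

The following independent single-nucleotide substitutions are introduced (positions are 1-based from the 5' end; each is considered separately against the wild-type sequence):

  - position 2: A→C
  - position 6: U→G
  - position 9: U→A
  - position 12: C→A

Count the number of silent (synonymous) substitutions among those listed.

Codon 1: UAC (Tyr) → UCC (Ser) — missense.
Codon 2: CCU (Pro) → CCG (Pro) — synonymous.
Codon 3: GGU (Gly) → GGA (Gly) — synonymous.
Codon 4: UAC (Tyr) → UAA (Stop) — nonsense.
Synonymous: 2 of 4.

2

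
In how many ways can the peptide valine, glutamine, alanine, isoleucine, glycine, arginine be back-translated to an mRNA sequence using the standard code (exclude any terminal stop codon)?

2304

Val: 4 codons.
Gln: 2 codons.
Ala: 4 codons.
Ile: 3 codons.
Gly: 4 codons.
Arg: 6 codons.
4 × 2 × 4 × 3 × 4 × 6 = 2304.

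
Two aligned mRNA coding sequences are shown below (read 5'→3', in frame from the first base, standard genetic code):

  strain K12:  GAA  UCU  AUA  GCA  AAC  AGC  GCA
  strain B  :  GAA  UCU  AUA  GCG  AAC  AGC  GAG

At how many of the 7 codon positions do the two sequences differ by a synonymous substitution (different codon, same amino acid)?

1

Codon 1: GAA Glu / GAA Glu — identical.
Codon 2: UCU Ser / UCU Ser — identical.
Codon 3: AUA Ile / AUA Ile — identical.
Codon 4: GCA Ala / GCG Ala — synonymous.
Codon 5: AAC Asn / AAC Asn — identical.
Codon 6: AGC Ser / AGC Ser — identical.
Codon 7: GCA Ala / GAG Glu — nonsynonymous.
Synonymous differences: 1.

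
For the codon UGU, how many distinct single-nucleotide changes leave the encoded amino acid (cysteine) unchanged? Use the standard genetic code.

1

Position 1: none → 0 synonymous.
Position 2: none → 0 synonymous.
Position 3: UGC → 1 synonymous.
Total: 0 + 0 + 1 = 1.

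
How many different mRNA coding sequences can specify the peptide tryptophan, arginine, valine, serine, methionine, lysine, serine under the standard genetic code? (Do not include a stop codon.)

Trp: 1 codon.
Arg: 6 codons.
Val: 4 codons.
Ser: 6 codons.
Met: 1 codon.
Lys: 2 codons.
Ser: 6 codons.
1 × 6 × 4 × 6 × 1 × 2 × 6 = 1728.

1728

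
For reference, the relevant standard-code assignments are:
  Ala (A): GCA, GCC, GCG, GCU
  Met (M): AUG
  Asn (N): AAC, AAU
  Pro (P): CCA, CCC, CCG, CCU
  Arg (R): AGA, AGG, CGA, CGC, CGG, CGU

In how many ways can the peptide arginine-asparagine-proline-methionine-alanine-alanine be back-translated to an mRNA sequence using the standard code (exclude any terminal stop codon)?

768

Arg: 6 codons.
Asn: 2 codons.
Pro: 4 codons.
Met: 1 codon.
Ala: 4 codons.
Ala: 4 codons.
6 × 2 × 4 × 1 × 4 × 4 = 768.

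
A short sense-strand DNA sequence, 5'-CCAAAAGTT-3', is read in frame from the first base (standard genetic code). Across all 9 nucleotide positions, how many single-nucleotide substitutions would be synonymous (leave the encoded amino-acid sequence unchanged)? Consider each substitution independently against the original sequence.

Codon 1 (CCA, Pro): 3 synonymous substitutions.
Codon 2 (AAA, Lys): 1 synonymous substitution.
Codon 3 (GTT, Val): 3 synonymous substitutions.
Total: 3 + 1 + 3 = 7.

7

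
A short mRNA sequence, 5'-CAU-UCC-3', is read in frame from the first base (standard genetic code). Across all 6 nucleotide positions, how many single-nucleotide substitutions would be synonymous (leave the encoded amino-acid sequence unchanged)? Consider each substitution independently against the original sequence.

4

Codon 1 (CAU, His): 1 synonymous substitution.
Codon 2 (UCC, Ser): 3 synonymous substitutions.
Total: 1 + 3 = 4.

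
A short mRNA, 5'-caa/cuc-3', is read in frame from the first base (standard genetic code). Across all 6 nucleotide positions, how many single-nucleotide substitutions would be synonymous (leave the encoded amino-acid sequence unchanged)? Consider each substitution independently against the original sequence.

4

Codon 1 (CAA, Gln): 1 synonymous substitution.
Codon 2 (CUC, Leu): 3 synonymous substitutions.
Total: 1 + 3 = 4.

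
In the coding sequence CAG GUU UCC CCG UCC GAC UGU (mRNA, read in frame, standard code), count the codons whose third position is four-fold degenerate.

4

Codon 1 CAG (Gln): third position 2-fold.
Codon 2 GUU (Val): third position 4-fold.
Codon 3 UCC (Ser): third position 4-fold.
Codon 4 CCG (Pro): third position 4-fold.
Codon 5 UCC (Ser): third position 4-fold.
Codon 6 GAC (Asp): third position 2-fold.
Codon 7 UGU (Cys): third position 2-fold.
Four-fold degenerate third positions: 4.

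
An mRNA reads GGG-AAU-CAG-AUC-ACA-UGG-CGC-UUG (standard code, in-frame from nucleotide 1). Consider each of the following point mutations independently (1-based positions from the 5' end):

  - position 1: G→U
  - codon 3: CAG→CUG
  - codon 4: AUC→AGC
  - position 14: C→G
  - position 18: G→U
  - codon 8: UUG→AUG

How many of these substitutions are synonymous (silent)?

0

Codon 1: GGG (Gly) → UGG (Trp) — missense.
Codon 3: CAG (Gln) → CUG (Leu) — missense.
Codon 4: AUC (Ile) → AGC (Ser) — missense.
Codon 5: ACA (Thr) → AGA (Arg) — missense.
Codon 6: UGG (Trp) → UGU (Cys) — missense.
Codon 8: UUG (Leu) → AUG (Met) — missense.
Synonymous: 0 of 6.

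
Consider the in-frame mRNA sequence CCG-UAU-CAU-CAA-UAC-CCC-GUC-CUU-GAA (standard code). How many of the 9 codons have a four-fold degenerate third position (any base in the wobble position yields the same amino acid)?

Codon 1 CCG (Pro): third position 4-fold.
Codon 2 UAU (Tyr): third position 2-fold.
Codon 3 CAU (His): third position 2-fold.
Codon 4 CAA (Gln): third position 2-fold.
Codon 5 UAC (Tyr): third position 2-fold.
Codon 6 CCC (Pro): third position 4-fold.
Codon 7 GUC (Val): third position 4-fold.
Codon 8 CUU (Leu): third position 4-fold.
Codon 9 GAA (Glu): third position 2-fold.
Four-fold degenerate third positions: 4.

4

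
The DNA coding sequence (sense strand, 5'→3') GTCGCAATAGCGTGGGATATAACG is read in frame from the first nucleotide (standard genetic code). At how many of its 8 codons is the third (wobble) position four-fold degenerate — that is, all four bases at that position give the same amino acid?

Codon 1 GTC (Val): third position 4-fold.
Codon 2 GCA (Ala): third position 4-fold.
Codon 3 ATA (Ile): third position 3-fold.
Codon 4 GCG (Ala): third position 4-fold.
Codon 5 TGG (Trp): third position 1-fold.
Codon 6 GAT (Asp): third position 2-fold.
Codon 7 ATA (Ile): third position 3-fold.
Codon 8 ACG (Thr): third position 4-fold.
Four-fold degenerate third positions: 4.

4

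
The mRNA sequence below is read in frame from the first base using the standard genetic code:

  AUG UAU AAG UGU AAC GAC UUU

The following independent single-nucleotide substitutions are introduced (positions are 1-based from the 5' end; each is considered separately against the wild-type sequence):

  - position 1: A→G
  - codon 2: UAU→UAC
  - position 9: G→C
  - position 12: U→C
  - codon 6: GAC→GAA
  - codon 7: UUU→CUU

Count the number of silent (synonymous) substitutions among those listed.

2

Codon 1: AUG (Met) → GUG (Val) — missense.
Codon 2: UAU (Tyr) → UAC (Tyr) — synonymous.
Codon 3: AAG (Lys) → AAC (Asn) — missense.
Codon 4: UGU (Cys) → UGC (Cys) — synonymous.
Codon 6: GAC (Asp) → GAA (Glu) — missense.
Codon 7: UUU (Phe) → CUU (Leu) — missense.
Synonymous: 2 of 6.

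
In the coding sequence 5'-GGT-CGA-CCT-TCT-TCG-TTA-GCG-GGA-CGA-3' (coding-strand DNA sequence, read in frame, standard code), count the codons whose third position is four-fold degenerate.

Codon 1 GGT (Gly): third position 4-fold.
Codon 2 CGA (Arg): third position 4-fold.
Codon 3 CCT (Pro): third position 4-fold.
Codon 4 TCT (Ser): third position 4-fold.
Codon 5 TCG (Ser): third position 4-fold.
Codon 6 TTA (Leu): third position 2-fold.
Codon 7 GCG (Ala): third position 4-fold.
Codon 8 GGA (Gly): third position 4-fold.
Codon 9 CGA (Arg): third position 4-fold.
Four-fold degenerate third positions: 8.

8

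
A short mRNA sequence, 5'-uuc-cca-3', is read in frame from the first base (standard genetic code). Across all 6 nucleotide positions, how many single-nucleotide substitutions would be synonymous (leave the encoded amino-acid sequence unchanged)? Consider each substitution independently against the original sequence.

4

Codon 1 (UUC, Phe): 1 synonymous substitution.
Codon 2 (CCA, Pro): 3 synonymous substitutions.
Total: 1 + 3 = 4.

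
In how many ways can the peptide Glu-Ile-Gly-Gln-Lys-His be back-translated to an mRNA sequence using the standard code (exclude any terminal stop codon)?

Glu: 2 codons.
Ile: 3 codons.
Gly: 4 codons.
Gln: 2 codons.
Lys: 2 codons.
His: 2 codons.
2 × 3 × 4 × 2 × 2 × 2 = 192.

192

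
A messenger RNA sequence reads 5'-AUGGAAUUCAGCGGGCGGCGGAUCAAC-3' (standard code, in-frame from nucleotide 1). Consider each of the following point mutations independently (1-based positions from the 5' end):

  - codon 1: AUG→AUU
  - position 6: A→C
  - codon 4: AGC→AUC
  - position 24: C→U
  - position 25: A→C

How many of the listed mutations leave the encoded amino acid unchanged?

Codon 1: AUG (Met) → AUU (Ile) — missense.
Codon 2: GAA (Glu) → GAC (Asp) — missense.
Codon 4: AGC (Ser) → AUC (Ile) — missense.
Codon 8: AUC (Ile) → AUU (Ile) — synonymous.
Codon 9: AAC (Asn) → CAC (His) — missense.
Synonymous: 1 of 5.

1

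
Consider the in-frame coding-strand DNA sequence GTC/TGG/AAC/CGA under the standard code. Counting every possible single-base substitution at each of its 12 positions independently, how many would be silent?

8

Codon 1 (GTC, Val): 3 synonymous substitutions.
Codon 2 (TGG, Trp): 0 synonymous substitutions.
Codon 3 (AAC, Asn): 1 synonymous substitution.
Codon 4 (CGA, Arg): 4 synonymous substitutions.
Total: 3 + 0 + 1 + 4 = 8.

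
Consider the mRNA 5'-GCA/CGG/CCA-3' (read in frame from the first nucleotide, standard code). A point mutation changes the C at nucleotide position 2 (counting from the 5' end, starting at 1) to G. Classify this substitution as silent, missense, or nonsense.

Position 2 falls in codon 1: GCA → Ala.
After the substitution the codon is GGA → Gly.
Ala ≠ Gly, so this is a missense mutation.

missense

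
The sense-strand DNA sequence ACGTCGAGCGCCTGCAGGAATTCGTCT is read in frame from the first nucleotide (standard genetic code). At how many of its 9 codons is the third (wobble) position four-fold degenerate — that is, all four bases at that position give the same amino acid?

5

Codon 1 ACG (Thr): third position 4-fold.
Codon 2 TCG (Ser): third position 4-fold.
Codon 3 AGC (Ser): third position 2-fold.
Codon 4 GCC (Ala): third position 4-fold.
Codon 5 TGC (Cys): third position 2-fold.
Codon 6 AGG (Arg): third position 2-fold.
Codon 7 AAT (Asn): third position 2-fold.
Codon 8 TCG (Ser): third position 4-fold.
Codon 9 TCT (Ser): third position 4-fold.
Four-fold degenerate third positions: 5.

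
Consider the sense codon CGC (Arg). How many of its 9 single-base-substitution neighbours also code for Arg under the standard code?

Position 1: none → 0 synonymous.
Position 2: none → 0 synonymous.
Position 3: CGU, CGA, CGG → 3 synonymous.
Total: 0 + 0 + 3 = 3.

3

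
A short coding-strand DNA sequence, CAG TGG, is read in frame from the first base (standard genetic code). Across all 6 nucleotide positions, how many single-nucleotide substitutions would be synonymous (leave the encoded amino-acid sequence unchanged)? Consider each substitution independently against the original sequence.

1

Codon 1 (CAG, Gln): 1 synonymous substitution.
Codon 2 (TGG, Trp): 0 synonymous substitutions.
Total: 1 + 0 = 1.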